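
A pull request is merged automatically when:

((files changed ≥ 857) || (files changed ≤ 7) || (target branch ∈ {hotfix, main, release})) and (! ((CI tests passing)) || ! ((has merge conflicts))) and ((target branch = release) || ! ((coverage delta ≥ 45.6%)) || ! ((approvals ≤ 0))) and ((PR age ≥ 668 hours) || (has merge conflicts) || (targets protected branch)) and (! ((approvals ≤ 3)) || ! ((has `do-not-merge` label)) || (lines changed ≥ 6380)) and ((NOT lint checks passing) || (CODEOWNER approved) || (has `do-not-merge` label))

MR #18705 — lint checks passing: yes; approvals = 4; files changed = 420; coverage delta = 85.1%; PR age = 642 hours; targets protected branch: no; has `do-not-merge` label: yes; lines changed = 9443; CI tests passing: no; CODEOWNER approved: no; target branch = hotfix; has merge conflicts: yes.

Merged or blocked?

Merged

Atomic conditions:
  files changed ≥ 857: 420 ≥ 857 is false
  files changed ≤ 7: 420 ≤ 7 is false
  target branch ∈ {hotfix, main, release}: hotfix is in the set → true
  CI tests passing: no → false
  has merge conflicts: yes → true
  target branch = release: hotfix == release is false
  coverage delta ≥ 45.6%: 85.1 ≥ 45.6 is true
  approvals ≤ 0: 4 ≤ 0 is false
  PR age ≥ 668 hours: 642 ≥ 668 is false
  targets protected branch: no → false
  approvals ≤ 3: 4 ≤ 3 is false
  has `do-not-merge` label: yes → true
  lines changed ≥ 6380: 9443 ≥ 6380 is true
  NOT lint checks passing: yes → false
  CODEOWNER approved: no → false
Combine:
[1] false OR false OR true = true
[2.1] NOT false = true
[2.2] NOT true = false
[2] true OR false = true
[3.2] NOT true = false
[3.3] NOT false = true
[3] false OR false OR true = true
[4] false OR true OR false = true
[5.1] NOT false = true
[5.2] NOT true = false
[5] true OR false OR true = true
[6] false OR false OR true = true
[root] true AND true AND true AND true AND true AND true = true
Overall: true → merged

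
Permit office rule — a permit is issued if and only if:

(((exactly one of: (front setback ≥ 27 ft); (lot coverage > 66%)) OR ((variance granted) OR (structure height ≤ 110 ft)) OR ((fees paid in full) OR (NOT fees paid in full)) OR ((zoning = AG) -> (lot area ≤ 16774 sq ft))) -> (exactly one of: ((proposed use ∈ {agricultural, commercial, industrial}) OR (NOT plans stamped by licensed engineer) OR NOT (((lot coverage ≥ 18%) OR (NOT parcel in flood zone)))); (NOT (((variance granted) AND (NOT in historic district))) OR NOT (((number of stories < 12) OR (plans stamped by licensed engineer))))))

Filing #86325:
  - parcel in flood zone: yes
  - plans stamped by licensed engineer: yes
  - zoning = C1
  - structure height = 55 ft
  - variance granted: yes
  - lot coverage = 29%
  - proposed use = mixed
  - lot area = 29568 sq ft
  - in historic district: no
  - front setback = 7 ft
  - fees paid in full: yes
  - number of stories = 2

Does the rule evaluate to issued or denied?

Denied

Atomic conditions:
  front setback ≥ 27 ft: 7 ≥ 27 is false
  lot coverage > 66%: 29 > 66 is false
  variance granted: yes → true
  structure height ≤ 110 ft: 55 ≤ 110 is true
  fees paid in full: yes → true
  NOT fees paid in full: yes → false
  zoning = AG: C1 == AG is false
  lot area ≤ 16774 sq ft: 29568 ≤ 16774 is false
  proposed use ∈ {agricultural, commercial, industrial}: mixed is not in the set → false
  NOT plans stamped by licensed engineer: yes → false
  lot coverage ≥ 18%: 29 ≥ 18 is true
  NOT parcel in flood zone: yes → false
  NOT in historic district: no → true
  number of stories < 12: 2 < 12 is true
  plans stamped by licensed engineer: yes → true
Combine:
[1.1] exactly-one(false, false) = false
[1.2] true OR true = true
[1.3] true OR false = true
[1.4] false → false (antecedent false ⇒ implication holds) = true
[1] false OR true OR true OR true = true
[2.1.3.1] true OR false = true
[2.1.3] NOT true = false
[2.1] false OR false OR false = false
[2.2.1.1] true AND true = true
[2.2.1] NOT true = false
[2.2.2.1] true OR true = true
[2.2.2] NOT true = false
[2.2] false OR false = false
[2] exactly-one(false, false) = false
[root] true → false = false
Overall: false → denied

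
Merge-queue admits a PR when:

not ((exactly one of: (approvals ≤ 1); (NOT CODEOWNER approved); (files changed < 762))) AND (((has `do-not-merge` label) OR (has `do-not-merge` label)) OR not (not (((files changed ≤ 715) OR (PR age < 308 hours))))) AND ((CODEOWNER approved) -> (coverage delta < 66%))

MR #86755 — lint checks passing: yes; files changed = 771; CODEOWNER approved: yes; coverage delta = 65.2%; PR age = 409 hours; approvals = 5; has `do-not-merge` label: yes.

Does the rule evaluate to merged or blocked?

Merged

Atomic conditions:
  approvals ≤ 1: 5 ≤ 1 is false
  NOT CODEOWNER approved: yes → false
  files changed < 762: 771 < 762 is false
  has `do-not-merge` label: yes → true
  files changed ≤ 715: 771 ≤ 715 is false
  PR age < 308 hours: 409 < 308 is false
  CODEOWNER approved: yes → true
  coverage delta < 66%: 65.2 < 66 is true
Combine:
[1.1] exactly-one(false, false, false) = false
[1] NOT false = true
[2.1] true OR true = true
[2.2.1.1] false OR false = false
[2.2.1] NOT false = true
[2.2] NOT true = false
[2] true OR false = true
[3] true → true = true
[root] true AND true AND true = true
Overall: true → merged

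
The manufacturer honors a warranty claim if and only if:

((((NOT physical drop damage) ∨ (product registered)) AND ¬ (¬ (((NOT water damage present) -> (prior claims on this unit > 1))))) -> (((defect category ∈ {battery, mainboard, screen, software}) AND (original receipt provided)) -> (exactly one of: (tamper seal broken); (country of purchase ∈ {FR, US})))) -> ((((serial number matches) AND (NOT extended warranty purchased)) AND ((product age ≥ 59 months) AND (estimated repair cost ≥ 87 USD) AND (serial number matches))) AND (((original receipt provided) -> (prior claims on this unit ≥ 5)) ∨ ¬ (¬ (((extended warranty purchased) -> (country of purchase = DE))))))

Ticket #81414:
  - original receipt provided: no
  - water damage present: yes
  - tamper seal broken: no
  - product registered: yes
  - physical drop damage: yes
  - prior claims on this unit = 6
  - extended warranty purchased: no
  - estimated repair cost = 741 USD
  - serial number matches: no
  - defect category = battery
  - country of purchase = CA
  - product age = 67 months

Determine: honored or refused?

Atomic conditions:
  NOT physical drop damage: yes → false
  product registered: yes → true
  NOT water damage present: yes → false
  prior claims on this unit > 1: 6 > 1 is true
  defect category ∈ {battery, mainboard, screen, software}: battery is in the set → true
  original receipt provided: no → false
  tamper seal broken: no → false
  country of purchase ∈ {FR, US}: CA is not in the set → false
  serial number matches: no → false
  NOT extended warranty purchased: no → true
  product age ≥ 59 months: 67 ≥ 59 is true
  estimated repair cost ≥ 87 USD: 741 ≥ 87 is true
  prior claims on this unit ≥ 5: 6 ≥ 5 is true
  extended warranty purchased: no → false
  country of purchase = DE: CA == DE is false
Combine:
[1.1.1] false OR true = true
[1.1.2.1.1] false → true (antecedent false ⇒ implication holds) = true
[1.1.2.1] NOT true = false
[1.1.2] NOT false = true
[1.1] true AND true = true
[1.2.1] true AND false = false
[1.2.2] exactly-one(false, false) = false
[1.2] false → false (antecedent false ⇒ implication holds) = true
[1] true → true = true
[2.1.1] false AND true = false
[2.1.2] true AND true AND false = false
[2.1] false AND false = false
[2.2.1] false → true (antecedent false ⇒ implication holds) = true
[2.2.2.1.1] false → false (antecedent false ⇒ implication holds) = true
[2.2.2.1] NOT true = false
[2.2.2] NOT false = true
[2.2] true OR true = true
[2] false AND true = false
[root] true → false = false
Overall: false → refused

Refused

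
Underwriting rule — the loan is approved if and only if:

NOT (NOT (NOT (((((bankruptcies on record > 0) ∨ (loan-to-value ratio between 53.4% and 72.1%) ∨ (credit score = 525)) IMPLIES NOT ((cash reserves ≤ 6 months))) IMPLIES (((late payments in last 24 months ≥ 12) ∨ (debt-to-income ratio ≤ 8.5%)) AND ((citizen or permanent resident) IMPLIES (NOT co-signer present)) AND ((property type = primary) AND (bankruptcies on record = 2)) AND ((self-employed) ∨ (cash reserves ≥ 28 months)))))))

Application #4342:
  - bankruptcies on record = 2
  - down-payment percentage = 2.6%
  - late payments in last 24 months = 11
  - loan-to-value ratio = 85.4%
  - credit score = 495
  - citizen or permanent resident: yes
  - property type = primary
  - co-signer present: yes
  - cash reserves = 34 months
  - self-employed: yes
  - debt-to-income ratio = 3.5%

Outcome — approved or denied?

Atomic conditions:
  bankruptcies on record > 0: 2 > 0 is true
  loan-to-value ratio between 53.4% and 72.1%: 85.4 in [53.4, 72.1] is false
  credit score = 525: 495 == 525 is false
  cash reserves ≤ 6 months: 34 ≤ 6 is false
  late payments in last 24 months ≥ 12: 11 ≥ 12 is false
  debt-to-income ratio ≤ 8.5%: 3.5 ≤ 8.5 is true
  citizen or permanent resident: yes → true
  NOT co-signer present: yes → false
  property type = primary: primary == primary is true
  bankruptcies on record = 2: 2 == 2 is true
  self-employed: yes → true
  cash reserves ≥ 28 months: 34 ≥ 28 is true
Combine:
[1.1.1.1.1] true OR false OR false = true
[1.1.1.1.2] NOT false = true
[1.1.1.1] true → true = true
[1.1.1.2.1] false OR true = true
[1.1.1.2.2] true → false = false
[1.1.1.2.3] true AND true = true
[1.1.1.2.4] true OR true = true
[1.1.1.2] true AND false AND true AND true = false
[1.1.1] true → false = false
[1.1] NOT false = true
[1] NOT true = false
[root] NOT false = true
Overall: true → approved

Approved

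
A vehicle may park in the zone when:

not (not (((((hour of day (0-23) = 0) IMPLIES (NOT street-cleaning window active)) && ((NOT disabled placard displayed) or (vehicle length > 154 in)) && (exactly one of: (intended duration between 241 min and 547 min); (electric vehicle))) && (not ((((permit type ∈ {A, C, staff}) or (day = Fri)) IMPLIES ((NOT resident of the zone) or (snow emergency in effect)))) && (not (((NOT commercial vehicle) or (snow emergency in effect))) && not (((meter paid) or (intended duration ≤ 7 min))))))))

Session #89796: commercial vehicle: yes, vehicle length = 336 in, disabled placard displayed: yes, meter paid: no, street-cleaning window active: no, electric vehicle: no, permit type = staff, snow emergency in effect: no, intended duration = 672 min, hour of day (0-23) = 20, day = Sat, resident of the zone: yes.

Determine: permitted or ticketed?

Atomic conditions:
  hour of day (0-23) = 0: 20 == 0 is false
  NOT street-cleaning window active: no → true
  NOT disabled placard displayed: yes → false
  vehicle length > 154 in: 336 > 154 is true
  intended duration between 241 min and 547 min: 672 in [241, 547] is false
  electric vehicle: no → false
  permit type ∈ {A, C, staff}: staff is in the set → true
  day = Fri: Sat == Fri is false
  NOT resident of the zone: yes → false
  snow emergency in effect: no → false
  NOT commercial vehicle: yes → false
  meter paid: no → false
  intended duration ≤ 7 min: 672 ≤ 7 is false
Combine:
[1.1.1.1] false → true (antecedent false ⇒ implication holds) = true
[1.1.1.2] false OR true = true
[1.1.1.3] exactly-one(false, false) = false
[1.1.1] true AND true AND false = false
[1.1.2.1.1.1] true OR false = true
[1.1.2.1.1.2] false OR false = false
[1.1.2.1.1] true → false = false
[1.1.2.1] NOT false = true
[1.1.2.2.1.1] false OR false = false
[1.1.2.2.1] NOT false = true
[1.1.2.2.2.1] false OR false = false
[1.1.2.2.2] NOT false = true
[1.1.2.2] true AND true = true
[1.1.2] true AND true = true
[1.1] false AND true = false
[1] NOT false = true
[root] NOT true = false
Overall: false → ticketed

Ticketed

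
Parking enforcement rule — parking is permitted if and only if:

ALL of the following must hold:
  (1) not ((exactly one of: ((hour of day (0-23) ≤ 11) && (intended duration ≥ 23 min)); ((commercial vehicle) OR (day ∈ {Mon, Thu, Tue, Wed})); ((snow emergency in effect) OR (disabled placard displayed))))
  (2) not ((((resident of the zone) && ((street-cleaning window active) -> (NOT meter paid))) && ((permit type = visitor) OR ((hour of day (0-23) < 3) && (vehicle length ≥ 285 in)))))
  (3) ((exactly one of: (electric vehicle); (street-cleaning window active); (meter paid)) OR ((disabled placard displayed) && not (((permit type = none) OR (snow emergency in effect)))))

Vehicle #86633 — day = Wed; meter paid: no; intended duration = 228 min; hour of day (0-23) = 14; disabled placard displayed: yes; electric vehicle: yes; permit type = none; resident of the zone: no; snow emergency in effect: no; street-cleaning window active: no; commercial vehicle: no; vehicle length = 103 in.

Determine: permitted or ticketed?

Atomic conditions:
  hour of day (0-23) ≤ 11: 14 ≤ 11 is false
  intended duration ≥ 23 min: 228 ≥ 23 is true
  commercial vehicle: no → false
  day ∈ {Mon, Thu, Tue, Wed}: Wed is in the set → true
  snow emergency in effect: no → false
  disabled placard displayed: yes → true
  resident of the zone: no → false
  street-cleaning window active: no → false
  NOT meter paid: no → true
  permit type = visitor: none == visitor is false
  hour of day (0-23) < 3: 14 < 3 is false
  vehicle length ≥ 285 in: 103 ≥ 285 is false
  electric vehicle: yes → true
  meter paid: no → false
  permit type = none: none == none is true
Combine:
[1.1.1] false AND true = false
[1.1.2] false OR true = true
[1.1.3] false OR true = true
[1.1] exactly-one(false, true, true) = false
[1] NOT false = true
[2.1.1.2] false → true (antecedent false ⇒ implication holds) = true
[2.1.1] false AND true = false
[2.1.2.2] false AND false = false
[2.1.2] false OR false = false
[2.1] false AND false = false
[2] NOT false = true
[3.1] exactly-one(true, false, false) = true
[3.2.2.1] true OR false = true
[3.2.2] NOT true = false
[3.2] true AND false = false
[3] true OR false = true
[root] true AND true AND true = true
Overall: true → permitted

Permitted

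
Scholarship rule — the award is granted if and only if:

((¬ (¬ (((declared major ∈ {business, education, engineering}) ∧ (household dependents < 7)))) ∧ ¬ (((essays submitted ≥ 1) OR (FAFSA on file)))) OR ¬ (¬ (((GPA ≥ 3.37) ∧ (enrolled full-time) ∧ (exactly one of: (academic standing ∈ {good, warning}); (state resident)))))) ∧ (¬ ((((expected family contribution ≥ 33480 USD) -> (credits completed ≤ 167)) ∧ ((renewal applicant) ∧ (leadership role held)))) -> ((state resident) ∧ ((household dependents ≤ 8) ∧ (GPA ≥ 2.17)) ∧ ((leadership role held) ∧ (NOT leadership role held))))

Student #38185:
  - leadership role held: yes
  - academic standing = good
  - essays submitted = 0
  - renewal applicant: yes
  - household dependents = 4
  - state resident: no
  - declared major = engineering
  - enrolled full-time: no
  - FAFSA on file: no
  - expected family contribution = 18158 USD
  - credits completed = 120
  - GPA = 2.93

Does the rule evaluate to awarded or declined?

Atomic conditions:
  declared major ∈ {business, education, engineering}: engineering is in the set → true
  household dependents < 7: 4 < 7 is true
  essays submitted ≥ 1: 0 ≥ 1 is false
  FAFSA on file: no → false
  GPA ≥ 3.37: 2.93 ≥ 3.37 is false
  enrolled full-time: no → false
  academic standing ∈ {good, warning}: good is in the set → true
  state resident: no → false
  expected family contribution ≥ 33480 USD: 18158 ≥ 33480 is false
  credits completed ≤ 167: 120 ≤ 167 is true
  renewal applicant: yes → true
  leadership role held: yes → true
  household dependents ≤ 8: 4 ≤ 8 is true
  GPA ≥ 2.17: 2.93 ≥ 2.17 is true
  NOT leadership role held: yes → false
Combine:
[1.1.1.1.1] true AND true = true
[1.1.1.1] NOT true = false
[1.1.1] NOT false = true
[1.1.2.1] false OR false = false
[1.1.2] NOT false = true
[1.1] true AND true = true
[1.2.1.1.3] exactly-one(true, false) = true
[1.2.1.1] false AND false AND true = false
[1.2.1] NOT false = true
[1.2] NOT true = false
[1] true OR false = true
[2.1.1.1] false → true (antecedent false ⇒ implication holds) = true
[2.1.1.2] true AND true = true
[2.1.1] true AND true = true
[2.1] NOT true = false
[2.2.2] true AND true = true
[2.2.3] true AND false = false
[2.2] false AND true AND false = false
[2] false → false (antecedent false ⇒ implication holds) = true
[root] true AND true = true
Overall: true → awarded

Awarded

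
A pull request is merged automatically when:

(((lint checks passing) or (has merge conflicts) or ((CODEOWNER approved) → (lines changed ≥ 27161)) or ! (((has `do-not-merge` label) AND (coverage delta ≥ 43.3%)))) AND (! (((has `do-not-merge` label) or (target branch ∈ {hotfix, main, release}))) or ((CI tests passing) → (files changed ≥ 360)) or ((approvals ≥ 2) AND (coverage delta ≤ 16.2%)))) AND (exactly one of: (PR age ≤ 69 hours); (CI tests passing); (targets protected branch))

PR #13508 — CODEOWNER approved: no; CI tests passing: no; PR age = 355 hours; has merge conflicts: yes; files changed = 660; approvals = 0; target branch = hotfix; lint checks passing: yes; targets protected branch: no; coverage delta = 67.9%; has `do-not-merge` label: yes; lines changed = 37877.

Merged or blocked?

Atomic conditions:
  lint checks passing: yes → true
  has merge conflicts: yes → true
  CODEOWNER approved: no → false
  lines changed ≥ 27161: 37877 ≥ 27161 is true
  has `do-not-merge` label: yes → true
  coverage delta ≥ 43.3%: 67.9 ≥ 43.3 is true
  target branch ∈ {hotfix, main, release}: hotfix is in the set → true
  CI tests passing: no → false
  files changed ≥ 360: 660 ≥ 360 is true
  approvals ≥ 2: 0 ≥ 2 is false
  coverage delta ≤ 16.2%: 67.9 ≤ 16.2 is false
  PR age ≤ 69 hours: 355 ≤ 69 is false
  targets protected branch: no → false
Combine:
[1.1.3] false → true (antecedent false ⇒ implication holds) = true
[1.1.4.1] true AND true = true
[1.1.4] NOT true = false
[1.1] true OR true OR true OR false = true
[1.2.1.1] true OR true = true
[1.2.1] NOT true = false
[1.2.2] false → true (antecedent false ⇒ implication holds) = true
[1.2.3] false AND false = false
[1.2] false OR true OR false = true
[1] true AND true = true
[2] exactly-one(false, false, false) = false
[root] true AND false = false
Overall: false → blocked

Blocked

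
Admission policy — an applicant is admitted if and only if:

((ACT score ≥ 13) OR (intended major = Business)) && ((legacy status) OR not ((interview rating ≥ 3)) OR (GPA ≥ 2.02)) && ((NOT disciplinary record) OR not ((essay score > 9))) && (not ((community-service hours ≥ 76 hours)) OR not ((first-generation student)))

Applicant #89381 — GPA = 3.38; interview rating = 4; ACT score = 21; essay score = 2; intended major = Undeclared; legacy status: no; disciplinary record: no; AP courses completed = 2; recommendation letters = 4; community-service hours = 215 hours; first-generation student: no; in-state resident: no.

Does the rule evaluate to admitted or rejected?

Atomic conditions:
  ACT score ≥ 13: 21 ≥ 13 is true
  intended major = Business: Undeclared == Business is false
  legacy status: no → false
  interview rating ≥ 3: 4 ≥ 3 is true
  GPA ≥ 2.02: 3.38 ≥ 2.02 is true
  NOT disciplinary record: no → true
  essay score > 9: 2 > 9 is false
  community-service hours ≥ 76 hours: 215 ≥ 76 is true
  first-generation student: no → false
Combine:
[1] true OR false = true
[2.2] NOT true = false
[2] false OR false OR true = true
[3.2] NOT false = true
[3] true OR true = true
[4.1] NOT true = false
[4.2] NOT false = true
[4] false OR true = true
[root] true AND true AND true AND true = true
Overall: true → admitted

Admitted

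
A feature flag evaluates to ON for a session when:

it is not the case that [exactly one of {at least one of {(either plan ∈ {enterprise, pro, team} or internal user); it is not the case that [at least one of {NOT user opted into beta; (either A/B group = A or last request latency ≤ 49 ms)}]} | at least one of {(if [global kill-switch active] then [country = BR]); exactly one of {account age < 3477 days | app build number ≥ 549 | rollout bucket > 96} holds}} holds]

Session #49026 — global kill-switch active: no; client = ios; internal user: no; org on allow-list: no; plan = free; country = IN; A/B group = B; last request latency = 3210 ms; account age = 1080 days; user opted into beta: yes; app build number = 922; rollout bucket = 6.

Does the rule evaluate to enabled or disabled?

Enabled

Atomic conditions:
  plan ∈ {enterprise, pro, team}: free is not in the set → false
  internal user: no → false
  NOT user opted into beta: yes → false
  A/B group = A: B == A is false
  last request latency ≤ 49 ms: 3210 ≤ 49 is false
  global kill-switch active: no → false
  country = BR: IN == BR is false
  account age < 3477 days: 1080 < 3477 is true
  app build number ≥ 549: 922 ≥ 549 is true
  rollout bucket > 96: 6 > 96 is false
Combine:
[1.1.1] false OR false = false
[1.1.2.1.2] false OR false = false
[1.1.2.1] false OR false = false
[1.1.2] NOT false = true
[1.1] false OR true = true
[1.2.1] false → false (antecedent false ⇒ implication holds) = true
[1.2.2] exactly-one(true, true, false) = false
[1.2] true OR false = true
[1] exactly-one(true, true) = false
[root] NOT false = true
Overall: true → enabled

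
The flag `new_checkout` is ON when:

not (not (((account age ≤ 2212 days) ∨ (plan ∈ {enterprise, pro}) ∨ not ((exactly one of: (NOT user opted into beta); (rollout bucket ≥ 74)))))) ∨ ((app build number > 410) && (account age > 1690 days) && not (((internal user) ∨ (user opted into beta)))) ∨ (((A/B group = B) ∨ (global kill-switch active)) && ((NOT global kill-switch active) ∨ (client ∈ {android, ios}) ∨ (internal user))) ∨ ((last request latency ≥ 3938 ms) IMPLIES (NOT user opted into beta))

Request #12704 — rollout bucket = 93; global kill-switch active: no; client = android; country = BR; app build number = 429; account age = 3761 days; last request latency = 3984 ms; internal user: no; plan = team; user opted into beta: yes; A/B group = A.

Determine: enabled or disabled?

Atomic conditions:
  account age ≤ 2212 days: 3761 ≤ 2212 is false
  plan ∈ {enterprise, pro}: team is not in the set → false
  NOT user opted into beta: yes → false
  rollout bucket ≥ 74: 93 ≥ 74 is true
  app build number > 410: 429 > 410 is true
  account age > 1690 days: 3761 > 1690 is true
  internal user: no → false
  user opted into beta: yes → true
  A/B group = B: A == B is false
  global kill-switch active: no → false
  NOT global kill-switch active: no → true
  client ∈ {android, ios}: android is in the set → true
  last request latency ≥ 3938 ms: 3984 ≥ 3938 is true
Combine:
[1.1.1.3.1] exactly-one(false, true) = true
[1.1.1.3] NOT true = false
[1.1.1] false OR false OR false = false
[1.1] NOT false = true
[1] NOT true = false
[2.3.1] false OR true = true
[2.3] NOT true = false
[2] true AND true AND false = false
[3.1] false OR false = false
[3.2] true OR true OR false = true
[3] false AND true = false
[4] true → false = false
[root] false OR false OR false OR false = false
Overall: false → disabled

Disabled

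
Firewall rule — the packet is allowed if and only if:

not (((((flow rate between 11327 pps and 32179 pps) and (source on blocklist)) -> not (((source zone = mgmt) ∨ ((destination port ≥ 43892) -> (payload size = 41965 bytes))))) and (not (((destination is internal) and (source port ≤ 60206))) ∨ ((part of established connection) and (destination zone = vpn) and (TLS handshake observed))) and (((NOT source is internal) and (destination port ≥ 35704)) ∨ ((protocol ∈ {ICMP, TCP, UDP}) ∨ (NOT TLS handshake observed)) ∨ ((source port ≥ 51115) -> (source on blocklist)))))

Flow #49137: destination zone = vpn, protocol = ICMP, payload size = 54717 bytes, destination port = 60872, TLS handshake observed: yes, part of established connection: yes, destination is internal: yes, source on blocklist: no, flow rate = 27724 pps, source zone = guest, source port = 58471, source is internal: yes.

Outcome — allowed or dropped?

Dropped

Atomic conditions:
  flow rate between 11327 pps and 32179 pps: 27724 in [11327, 32179] is true
  source on blocklist: no → false
  source zone = mgmt: guest == mgmt is false
  destination port ≥ 43892: 60872 ≥ 43892 is true
  payload size = 41965 bytes: 54717 == 41965 is false
  destination is internal: yes → true
  source port ≤ 60206: 58471 ≤ 60206 is true
  part of established connection: yes → true
  destination zone = vpn: vpn == vpn is true
  TLS handshake observed: yes → true
  NOT source is internal: yes → false
  destination port ≥ 35704: 60872 ≥ 35704 is true
  protocol ∈ {ICMP, TCP, UDP}: ICMP is in the set → true
  NOT TLS handshake observed: yes → false
  source port ≥ 51115: 58471 ≥ 51115 is true
Combine:
[1.1.1] true AND false = false
[1.1.2.1.2] true → false = false
[1.1.2.1] false OR false = false
[1.1.2] NOT false = true
[1.1] false → true (antecedent false ⇒ implication holds) = true
[1.2.1.1] true AND true = true
[1.2.1] NOT true = false
[1.2.2] true AND true AND true = true
[1.2] false OR true = true
[1.3.1] false AND true = false
[1.3.2] true OR false = true
[1.3.3] true → false = false
[1.3] false OR true OR false = true
[1] true AND true AND true = true
[root] NOT true = false
Overall: false → dropped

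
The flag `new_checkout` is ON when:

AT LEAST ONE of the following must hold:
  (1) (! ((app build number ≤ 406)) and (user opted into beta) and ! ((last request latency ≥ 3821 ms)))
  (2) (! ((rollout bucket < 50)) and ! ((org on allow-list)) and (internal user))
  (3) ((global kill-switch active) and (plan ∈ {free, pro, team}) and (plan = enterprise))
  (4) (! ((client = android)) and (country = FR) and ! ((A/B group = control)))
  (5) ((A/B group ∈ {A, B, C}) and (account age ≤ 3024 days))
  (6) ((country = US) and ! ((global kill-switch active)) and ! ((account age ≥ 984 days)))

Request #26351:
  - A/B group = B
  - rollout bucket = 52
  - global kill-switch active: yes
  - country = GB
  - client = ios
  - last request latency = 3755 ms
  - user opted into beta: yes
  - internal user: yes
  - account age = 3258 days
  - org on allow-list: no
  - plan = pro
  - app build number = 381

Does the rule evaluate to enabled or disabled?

Atomic conditions:
  app build number ≤ 406: 381 ≤ 406 is true
  user opted into beta: yes → true
  last request latency ≥ 3821 ms: 3755 ≥ 3821 is false
  rollout bucket < 50: 52 < 50 is false
  org on allow-list: no → false
  internal user: yes → true
  global kill-switch active: yes → true
  plan ∈ {free, pro, team}: pro is in the set → true
  plan = enterprise: pro == enterprise is false
  client = android: ios == android is false
  country = FR: GB == FR is false
  A/B group = control: B == control is false
  A/B group ∈ {A, B, C}: B is in the set → true
  account age ≤ 3024 days: 3258 ≤ 3024 is false
  country = US: GB == US is false
  account age ≥ 984 days: 3258 ≥ 984 is true
Combine:
[1.1] NOT true = false
[1.3] NOT false = true
[1] false AND true AND true = false
[2.1] NOT false = true
[2.2] NOT false = true
[2] true AND true AND true = true
[3] true AND true AND false = false
[4.1] NOT false = true
[4.3] NOT false = true
[4] true AND false AND true = false
[5] true AND false = false
[6.2] NOT true = false
[6.3] NOT true = false
[6] false AND false AND false = false
[root] false OR true OR false OR false OR false OR false = true
Overall: true → enabled

Enabled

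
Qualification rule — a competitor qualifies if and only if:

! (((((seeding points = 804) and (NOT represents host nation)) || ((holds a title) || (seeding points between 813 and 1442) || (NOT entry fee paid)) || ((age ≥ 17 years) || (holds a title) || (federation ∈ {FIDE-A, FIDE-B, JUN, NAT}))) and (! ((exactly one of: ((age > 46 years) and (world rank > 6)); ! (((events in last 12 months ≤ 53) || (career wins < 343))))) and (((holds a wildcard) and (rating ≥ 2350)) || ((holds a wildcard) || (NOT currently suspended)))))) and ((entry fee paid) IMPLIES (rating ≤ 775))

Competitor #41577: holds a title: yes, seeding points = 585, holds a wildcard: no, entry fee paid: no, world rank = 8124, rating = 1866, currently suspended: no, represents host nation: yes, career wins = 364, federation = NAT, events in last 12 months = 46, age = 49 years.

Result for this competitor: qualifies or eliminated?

Qualifies

Atomic conditions:
  seeding points = 804: 585 == 804 is false
  NOT represents host nation: yes → false
  holds a title: yes → true
  seeding points between 813 and 1442: 585 in [813, 1442] is false
  NOT entry fee paid: no → true
  age ≥ 17 years: 49 ≥ 17 is true
  federation ∈ {FIDE-A, FIDE-B, JUN, NAT}: NAT is in the set → true
  age > 46 years: 49 > 46 is true
  world rank > 6: 8124 > 6 is true
  events in last 12 months ≤ 53: 46 ≤ 53 is true
  career wins < 343: 364 < 343 is false
  holds a wildcard: no → false
  rating ≥ 2350: 1866 ≥ 2350 is false
  NOT currently suspended: no → true
  entry fee paid: no → false
  rating ≤ 775: 1866 ≤ 775 is false
Combine:
[1.1.1.1] false AND false = false
[1.1.1.2] true OR false OR true = true
[1.1.1.3] true OR true OR true = true
[1.1.1] false OR true OR true = true
[1.1.2.1.1.1] true AND true = true
[1.1.2.1.1.2.1] true OR false = true
[1.1.2.1.1.2] NOT true = false
[1.1.2.1.1] exactly-one(true, false) = true
[1.1.2.1] NOT true = false
[1.1.2.2.1] false AND false = false
[1.1.2.2.2] false OR true = true
[1.1.2.2] false OR true = true
[1.1.2] false AND true = false
[1.1] true AND false = false
[1] NOT false = true
[2] false → false (antecedent false ⇒ implication holds) = true
[root] true AND true = true
Overall: true → qualifies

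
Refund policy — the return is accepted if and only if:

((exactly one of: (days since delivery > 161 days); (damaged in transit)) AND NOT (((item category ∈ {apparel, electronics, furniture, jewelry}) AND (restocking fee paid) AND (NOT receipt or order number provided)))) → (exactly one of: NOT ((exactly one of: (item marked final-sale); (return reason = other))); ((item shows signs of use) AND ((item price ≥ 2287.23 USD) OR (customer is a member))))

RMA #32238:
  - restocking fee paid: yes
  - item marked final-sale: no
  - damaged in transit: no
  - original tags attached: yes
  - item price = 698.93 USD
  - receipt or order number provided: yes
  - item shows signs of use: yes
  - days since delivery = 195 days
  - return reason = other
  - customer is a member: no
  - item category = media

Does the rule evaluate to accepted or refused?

Atomic conditions:
  days since delivery > 161 days: 195 > 161 is true
  damaged in transit: no → false
  item category ∈ {apparel, electronics, furniture, jewelry}: media is not in the set → false
  restocking fee paid: yes → true
  NOT receipt or order number provided: yes → false
  item marked final-sale: no → false
  return reason = other: other == other is true
  item shows signs of use: yes → true
  item price ≥ 2287.23 USD: 698.93 ≥ 2287.23 is false
  customer is a member: no → false
Combine:
[1.1] exactly-one(true, false) = true
[1.2.1] false AND true AND false = false
[1.2] NOT false = true
[1] true AND true = true
[2.1.1] exactly-one(false, true) = true
[2.1] NOT true = false
[2.2.2] false OR false = false
[2.2] true AND false = false
[2] exactly-one(false, false) = false
[root] true → false = false
Overall: false → refused

Refused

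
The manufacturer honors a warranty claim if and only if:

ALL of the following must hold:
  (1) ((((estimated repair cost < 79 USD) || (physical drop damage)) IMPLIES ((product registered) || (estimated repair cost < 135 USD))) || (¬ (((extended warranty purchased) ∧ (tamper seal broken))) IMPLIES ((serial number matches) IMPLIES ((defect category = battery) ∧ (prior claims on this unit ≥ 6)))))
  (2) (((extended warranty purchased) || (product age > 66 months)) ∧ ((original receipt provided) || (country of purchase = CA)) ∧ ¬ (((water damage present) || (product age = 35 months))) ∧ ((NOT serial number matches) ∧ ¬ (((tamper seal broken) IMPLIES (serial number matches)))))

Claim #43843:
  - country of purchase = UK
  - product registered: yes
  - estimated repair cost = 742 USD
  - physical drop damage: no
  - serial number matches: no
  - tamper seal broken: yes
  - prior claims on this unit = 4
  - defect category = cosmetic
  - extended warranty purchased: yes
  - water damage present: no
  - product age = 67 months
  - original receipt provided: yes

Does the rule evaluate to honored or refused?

Atomic conditions:
  estimated repair cost < 79 USD: 742 < 79 is false
  physical drop damage: no → false
  product registered: yes → true
  estimated repair cost < 135 USD: 742 < 135 is false
  extended warranty purchased: yes → true
  tamper seal broken: yes → true
  serial number matches: no → false
  defect category = battery: cosmetic == battery is false
  prior claims on this unit ≥ 6: 4 ≥ 6 is false
  product age > 66 months: 67 > 66 is true
  original receipt provided: yes → true
  country of purchase = CA: UK == CA is false
  water damage present: no → false
  product age = 35 months: 67 == 35 is false
  NOT serial number matches: no → true
Combine:
[1.1.1] false OR false = false
[1.1.2] true OR false = true
[1.1] false → true (antecedent false ⇒ implication holds) = true
[1.2.1.1] true AND true = true
[1.2.1] NOT true = false
[1.2.2.2] false AND false = false
[1.2.2] false → false (antecedent false ⇒ implication holds) = true
[1.2] false → true (antecedent false ⇒ implication holds) = true
[1] true OR true = true
[2.1] true OR true = true
[2.2] true OR false = true
[2.3.1] false OR false = false
[2.3] NOT false = true
[2.4.2.1] true → false = false
[2.4.2] NOT false = true
[2.4] true AND true = true
[2] true AND true AND true AND true = true
[root] true AND true = true
Overall: true → honored

Honored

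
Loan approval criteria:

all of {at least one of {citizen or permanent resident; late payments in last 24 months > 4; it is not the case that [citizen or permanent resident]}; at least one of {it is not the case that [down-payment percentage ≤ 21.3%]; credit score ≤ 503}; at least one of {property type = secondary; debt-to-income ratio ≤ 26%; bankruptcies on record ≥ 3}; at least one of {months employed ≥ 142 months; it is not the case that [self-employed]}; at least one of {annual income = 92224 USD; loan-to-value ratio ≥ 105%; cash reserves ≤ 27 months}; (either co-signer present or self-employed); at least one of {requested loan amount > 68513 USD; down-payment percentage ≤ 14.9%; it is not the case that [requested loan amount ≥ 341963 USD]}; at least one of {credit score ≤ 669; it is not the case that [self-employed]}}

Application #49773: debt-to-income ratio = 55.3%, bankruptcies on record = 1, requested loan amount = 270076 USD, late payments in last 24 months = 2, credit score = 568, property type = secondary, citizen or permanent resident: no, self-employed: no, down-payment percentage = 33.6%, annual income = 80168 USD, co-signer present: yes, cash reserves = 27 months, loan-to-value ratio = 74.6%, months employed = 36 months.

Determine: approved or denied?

Atomic conditions:
  citizen or permanent resident: no → false
  late payments in last 24 months > 4: 2 > 4 is false
  down-payment percentage ≤ 21.3%: 33.6 ≤ 21.3 is false
  credit score ≤ 503: 568 ≤ 503 is false
  property type = secondary: secondary == secondary is true
  debt-to-income ratio ≤ 26%: 55.3 ≤ 26 is false
  bankruptcies on record ≥ 3: 1 ≥ 3 is false
  months employed ≥ 142 months: 36 ≥ 142 is false
  self-employed: no → false
  annual income = 92224 USD: 80168 == 92224 is false
  loan-to-value ratio ≥ 105%: 74.6 ≥ 105 is false
  cash reserves ≤ 27 months: 27 ≤ 27 is true
  co-signer present: yes → true
  requested loan amount > 68513 USD: 270076 > 68513 is true
  down-payment percentage ≤ 14.9%: 33.6 ≤ 14.9 is false
  requested loan amount ≥ 341963 USD: 270076 ≥ 341963 is false
  credit score ≤ 669: 568 ≤ 669 is true
Combine:
[1.3] NOT false = true
[1] false OR false OR true = true
[2.1] NOT false = true
[2] true OR false = true
[3] true OR false OR false = true
[4.2] NOT false = true
[4] false OR true = true
[5] false OR false OR true = true
[6] true OR false = true
[7.3] NOT false = true
[7] true OR false OR true = true
[8.2] NOT false = true
[8] true OR true = true
[root] true AND true AND true AND true AND true AND true AND true AND true = true
Overall: true → approved

Approved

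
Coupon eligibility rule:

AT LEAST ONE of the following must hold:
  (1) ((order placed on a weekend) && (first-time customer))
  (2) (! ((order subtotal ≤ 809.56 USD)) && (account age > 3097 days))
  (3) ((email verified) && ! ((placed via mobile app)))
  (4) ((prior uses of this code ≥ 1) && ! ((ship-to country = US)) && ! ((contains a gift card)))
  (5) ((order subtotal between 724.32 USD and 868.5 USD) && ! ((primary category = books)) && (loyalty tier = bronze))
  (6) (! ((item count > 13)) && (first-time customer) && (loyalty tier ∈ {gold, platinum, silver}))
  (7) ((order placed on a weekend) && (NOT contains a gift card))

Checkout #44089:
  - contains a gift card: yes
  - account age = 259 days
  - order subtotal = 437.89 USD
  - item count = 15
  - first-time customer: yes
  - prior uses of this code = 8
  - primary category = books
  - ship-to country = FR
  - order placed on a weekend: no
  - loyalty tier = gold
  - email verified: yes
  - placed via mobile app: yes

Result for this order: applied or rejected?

Rejected

Atomic conditions:
  order placed on a weekend: no → false
  first-time customer: yes → true
  order subtotal ≤ 809.56 USD: 437.89 ≤ 809.56 is true
  account age > 3097 days: 259 > 3097 is false
  email verified: yes → true
  placed via mobile app: yes → true
  prior uses of this code ≥ 1: 8 ≥ 1 is true
  ship-to country = US: FR == US is false
  contains a gift card: yes → true
  order subtotal between 724.32 USD and 868.5 USD: 437.89 in [724.32, 868.5] is false
  primary category = books: books == books is true
  loyalty tier = bronze: gold == bronze is false
  item count > 13: 15 > 13 is true
  loyalty tier ∈ {gold, platinum, silver}: gold is in the set → true
  NOT contains a gift card: yes → false
Combine:
[1] false AND true = false
[2.1] NOT true = false
[2] false AND false = false
[3.2] NOT true = false
[3] true AND false = false
[4.2] NOT false = true
[4.3] NOT true = false
[4] true AND true AND false = false
[5.2] NOT true = false
[5] false AND false AND false = false
[6.1] NOT true = false
[6] false AND true AND true = false
[7] false AND false = false
[root] false OR false OR false OR false OR false OR false OR false = false
Overall: false → rejected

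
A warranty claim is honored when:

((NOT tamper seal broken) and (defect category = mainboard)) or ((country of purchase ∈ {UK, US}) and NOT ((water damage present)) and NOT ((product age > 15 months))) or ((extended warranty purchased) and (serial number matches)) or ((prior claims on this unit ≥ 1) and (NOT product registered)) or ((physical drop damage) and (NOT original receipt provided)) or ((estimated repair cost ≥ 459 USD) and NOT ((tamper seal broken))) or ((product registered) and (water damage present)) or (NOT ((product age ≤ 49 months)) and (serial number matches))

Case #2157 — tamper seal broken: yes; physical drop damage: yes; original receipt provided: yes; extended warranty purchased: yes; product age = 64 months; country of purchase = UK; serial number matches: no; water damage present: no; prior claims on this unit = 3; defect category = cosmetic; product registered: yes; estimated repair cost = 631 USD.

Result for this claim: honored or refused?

Refused

Atomic conditions:
  NOT tamper seal broken: yes → false
  defect category = mainboard: cosmetic == mainboard is false
  country of purchase ∈ {UK, US}: UK is in the set → true
  water damage present: no → false
  product age > 15 months: 64 > 15 is true
  extended warranty purchased: yes → true
  serial number matches: no → false
  prior claims on this unit ≥ 1: 3 ≥ 1 is true
  NOT product registered: yes → false
  physical drop damage: yes → true
  NOT original receipt provided: yes → false
  estimated repair cost ≥ 459 USD: 631 ≥ 459 is true
  tamper seal broken: yes → true
  product registered: yes → true
  product age ≤ 49 months: 64 ≤ 49 is false
Combine:
[1] false AND false = false
[2.2] NOT false = true
[2.3] NOT true = false
[2] true AND true AND false = false
[3] true AND false = false
[4] true AND false = false
[5] true AND false = false
[6.2] NOT true = false
[6] true AND false = false
[7] true AND false = false
[8.1] NOT false = true
[8] true AND false = false
[root] false OR false OR false OR false OR false OR false OR false OR false = false
Overall: false → refused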